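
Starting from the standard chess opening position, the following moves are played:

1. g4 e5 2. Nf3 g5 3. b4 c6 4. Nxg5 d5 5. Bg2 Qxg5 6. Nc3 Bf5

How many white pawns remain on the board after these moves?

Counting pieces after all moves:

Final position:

  a b c d e f g h
  ─────────────────
8│♜ ♞ · · ♚ ♝ ♞ ♜│8
7│♟ ♟ · · · ♟ · ♟│7
6│· · ♟ · · · · ·│6
5│· · · ♟ ♟ ♝ ♛ ·│5
4│· ♙ · · · · ♙ ·│4
3│· · ♘ · · · · ·│3
2│♙ · ♙ ♙ ♙ ♙ ♗ ♙│2
1│♖ · ♗ ♕ ♔ · · ♖│1
  ─────────────────
  a b c d e f g h


8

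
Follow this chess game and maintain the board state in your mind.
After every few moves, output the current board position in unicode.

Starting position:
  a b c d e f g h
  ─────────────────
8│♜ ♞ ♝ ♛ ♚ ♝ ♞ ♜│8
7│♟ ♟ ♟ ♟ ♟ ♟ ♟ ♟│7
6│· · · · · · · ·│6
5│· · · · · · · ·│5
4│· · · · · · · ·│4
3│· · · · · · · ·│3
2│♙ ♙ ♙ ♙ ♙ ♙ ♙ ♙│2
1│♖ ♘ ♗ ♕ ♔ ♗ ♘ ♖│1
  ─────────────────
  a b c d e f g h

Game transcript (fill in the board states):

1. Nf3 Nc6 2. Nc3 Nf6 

  a b c d e f g h
  ─────────────────
8│♜ · ♝ ♛ ♚ ♝ · ♜│8
7│♟ ♟ ♟ ♟ ♟ ♟ ♟ ♟│7
6│· · ♞ · · ♞ · ·│6
5│· · · · · · · ·│5
4│· · · · · · · ·│4
3│· · ♘ · · ♘ · ·│3
2│♙ ♙ ♙ ♙ ♙ ♙ ♙ ♙│2
1│♖ · ♗ ♕ ♔ ♗ · ♖│1
  ─────────────────
  a b c d e f g h

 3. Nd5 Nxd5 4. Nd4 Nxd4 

  a b c d e f g h
  ─────────────────
8│♜ · ♝ ♛ ♚ ♝ · ♜│8
7│♟ ♟ ♟ ♟ ♟ ♟ ♟ ♟│7
6│· · · · · · · ·│6
5│· · · ♞ · · · ·│5
4│· · · ♞ · · · ·│4
3│· · · · · · · ·│3
2│♙ ♙ ♙ ♙ ♙ ♙ ♙ ♙│2
1│♖ · ♗ ♕ ♔ ♗ · ♖│1
  ─────────────────
  a b c d e f g h

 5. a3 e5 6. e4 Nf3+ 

  a b c d e f g h
  ─────────────────
8│♜ · ♝ ♛ ♚ ♝ · ♜│8
7│♟ ♟ ♟ ♟ · ♟ ♟ ♟│7
6│· · · · · · · ·│6
5│· · · ♞ ♟ · · ·│5
4│· · · · ♙ · · ·│4
3│♙ · · · · ♞ · ·│3
2│· ♙ ♙ ♙ · ♙ ♙ ♙│2
1│♖ · ♗ ♕ ♔ ♗ · ♖│1
  ─────────────────
  a b c d e f g h

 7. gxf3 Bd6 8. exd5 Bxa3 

  a b c d e f g h
  ─────────────────
8│♜ · ♝ ♛ ♚ · · ♜│8
7│♟ ♟ ♟ ♟ · ♟ ♟ ♟│7
6│· · · · · · · ·│6
5│· · · ♙ ♟ · · ·│5
4│· · · · · · · ·│4
3│♝ · · · · ♙ · ·│3
2│· ♙ ♙ ♙ · ♙ · ♙│2
1│♖ · ♗ ♕ ♔ ♗ · ♖│1
  ─────────────────
  a b c d e f g h



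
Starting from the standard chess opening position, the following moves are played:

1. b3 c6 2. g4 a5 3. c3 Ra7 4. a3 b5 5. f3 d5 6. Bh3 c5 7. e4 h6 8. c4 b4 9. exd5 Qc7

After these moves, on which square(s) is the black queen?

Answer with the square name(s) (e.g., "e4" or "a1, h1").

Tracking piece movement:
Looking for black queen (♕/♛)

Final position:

  a b c d e f g h
  ─────────────────
8│· ♞ ♝ · ♚ ♝ ♞ ♜│8
7│♜ · ♛ · ♟ ♟ ♟ ·│7
6│· · · · · · · ♟│6
5│♟ · ♟ ♙ · · · ·│5
4│· ♟ ♙ · · · ♙ ·│4
3│♙ ♙ · · · ♙ · ♗│3
2│· · · ♙ · · · ♙│2
1│♖ ♘ ♗ ♕ ♔ · ♘ ♖│1
  ─────────────────
  a b c d e f g h


c7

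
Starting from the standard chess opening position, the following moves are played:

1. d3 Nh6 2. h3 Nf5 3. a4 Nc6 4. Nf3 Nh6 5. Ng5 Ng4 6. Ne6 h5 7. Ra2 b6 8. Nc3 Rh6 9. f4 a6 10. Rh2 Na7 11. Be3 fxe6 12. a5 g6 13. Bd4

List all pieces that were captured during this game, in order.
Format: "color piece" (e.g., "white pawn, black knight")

Tracking captures:
  fxe6: captured white knight

white knight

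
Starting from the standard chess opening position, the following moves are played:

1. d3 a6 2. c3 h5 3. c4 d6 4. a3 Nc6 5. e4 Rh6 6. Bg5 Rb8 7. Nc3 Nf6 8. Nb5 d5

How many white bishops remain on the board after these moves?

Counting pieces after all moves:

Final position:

  a b c d e f g h
  ─────────────────
8│· ♜ ♝ ♛ ♚ ♝ · ·│8
7│· ♟ ♟ · ♟ ♟ ♟ ·│7
6│♟ · ♞ · · ♞ · ♜│6
5│· ♘ · ♟ · · ♗ ♟│5
4│· · ♙ · ♙ · · ·│4
3│♙ · · ♙ · · · ·│3
2│· ♙ · · · ♙ ♙ ♙│2
1│♖ · · ♕ ♔ ♗ ♘ ♖│1
  ─────────────────
  a b c d e f g h


2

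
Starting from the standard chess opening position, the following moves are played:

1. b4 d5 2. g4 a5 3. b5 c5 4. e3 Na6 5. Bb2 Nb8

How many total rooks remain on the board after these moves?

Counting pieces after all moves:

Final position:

  a b c d e f g h
  ─────────────────
8│♜ ♞ ♝ ♛ ♚ ♝ ♞ ♜│8
7│· ♟ · · ♟ ♟ ♟ ♟│7
6│· · · · · · · ·│6
5│♟ ♙ ♟ ♟ · · · ·│5
4│· · · · · · ♙ ·│4
3│· · · · ♙ · · ·│3
2│♙ ♗ ♙ ♙ · ♙ · ♙│2
1│♖ ♘ · ♕ ♔ ♗ ♘ ♖│1
  ─────────────────
  a b c d e f g h


4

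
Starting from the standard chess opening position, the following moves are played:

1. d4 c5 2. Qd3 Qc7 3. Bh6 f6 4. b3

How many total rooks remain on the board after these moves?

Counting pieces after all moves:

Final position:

  a b c d e f g h
  ─────────────────
8│♜ ♞ ♝ · ♚ ♝ ♞ ♜│8
7│♟ ♟ ♛ ♟ ♟ · ♟ ♟│7
6│· · · · · ♟ · ♗│6
5│· · ♟ · · · · ·│5
4│· · · ♙ · · · ·│4
3│· ♙ · ♕ · · · ·│3
2│♙ · ♙ · ♙ ♙ ♙ ♙│2
1│♖ ♘ · · ♔ ♗ ♘ ♖│1
  ─────────────────
  a b c d e f g h


4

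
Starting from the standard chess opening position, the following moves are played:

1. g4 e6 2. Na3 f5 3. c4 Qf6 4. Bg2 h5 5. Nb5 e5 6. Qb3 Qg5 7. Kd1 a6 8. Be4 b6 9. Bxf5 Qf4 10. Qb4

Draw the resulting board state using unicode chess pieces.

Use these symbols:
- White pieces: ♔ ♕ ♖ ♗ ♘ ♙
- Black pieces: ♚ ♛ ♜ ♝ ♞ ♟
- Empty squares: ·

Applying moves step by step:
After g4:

♜ ♞ ♝ ♛ ♚ ♝ ♞ ♜
♟ ♟ ♟ ♟ ♟ ♟ ♟ ♟
· · · · · · · ·
· · · · · · · ·
· · · · · · ♙ ·
· · · · · · · ·
♙ ♙ ♙ ♙ ♙ ♙ · ♙
♖ ♘ ♗ ♕ ♔ ♗ ♘ ♖


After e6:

♜ ♞ ♝ ♛ ♚ ♝ ♞ ♜
♟ ♟ ♟ ♟ · ♟ ♟ ♟
· · · · ♟ · · ·
· · · · · · · ·
· · · · · · ♙ ·
· · · · · · · ·
♙ ♙ ♙ ♙ ♙ ♙ · ♙
♖ ♘ ♗ ♕ ♔ ♗ ♘ ♖


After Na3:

♜ ♞ ♝ ♛ ♚ ♝ ♞ ♜
♟ ♟ ♟ ♟ · ♟ ♟ ♟
· · · · ♟ · · ·
· · · · · · · ·
· · · · · · ♙ ·
♘ · · · · · · ·
♙ ♙ ♙ ♙ ♙ ♙ · ♙
♖ · ♗ ♕ ♔ ♗ ♘ ♖


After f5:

♜ ♞ ♝ ♛ ♚ ♝ ♞ ♜
♟ ♟ ♟ ♟ · · ♟ ♟
· · · · ♟ · · ·
· · · · · ♟ · ·
· · · · · · ♙ ·
♘ · · · · · · ·
♙ ♙ ♙ ♙ ♙ ♙ · ♙
♖ · ♗ ♕ ♔ ♗ ♘ ♖


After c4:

♜ ♞ ♝ ♛ ♚ ♝ ♞ ♜
♟ ♟ ♟ ♟ · · ♟ ♟
· · · · ♟ · · ·
· · · · · ♟ · ·
· · ♙ · · · ♙ ·
♘ · · · · · · ·
♙ ♙ · ♙ ♙ ♙ · ♙
♖ · ♗ ♕ ♔ ♗ ♘ ♖


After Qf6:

♜ ♞ ♝ · ♚ ♝ ♞ ♜
♟ ♟ ♟ ♟ · · ♟ ♟
· · · · ♟ ♛ · ·
· · · · · ♟ · ·
· · ♙ · · · ♙ ·
♘ · · · · · · ·
♙ ♙ · ♙ ♙ ♙ · ♙
♖ · ♗ ♕ ♔ ♗ ♘ ♖


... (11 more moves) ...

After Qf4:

♜ ♞ ♝ · ♚ ♝ ♞ ♜
· · ♟ ♟ · · ♟ ·
♟ ♟ · · · · · ·
· ♘ · · ♟ ♗ · ♟
· · ♙ · · ♛ ♙ ·
· ♕ · · · · · ·
♙ ♙ · ♙ ♙ ♙ · ♙
♖ · ♗ ♔ · · ♘ ♖


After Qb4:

♜ ♞ ♝ · ♚ ♝ ♞ ♜
· · ♟ ♟ · · ♟ ·
♟ ♟ · · · · · ·
· ♘ · · ♟ ♗ · ♟
· ♕ ♙ · · ♛ ♙ ·
· · · · · · · ·
♙ ♙ · ♙ ♙ ♙ · ♙
♖ · ♗ ♔ · · ♘ ♖



  a b c d e f g h
  ─────────────────
8│♜ ♞ ♝ · ♚ ♝ ♞ ♜│8
7│· · ♟ ♟ · · ♟ ·│7
6│♟ ♟ · · · · · ·│6
5│· ♘ · · ♟ ♗ · ♟│5
4│· ♕ ♙ · · ♛ ♙ ·│4
3│· · · · · · · ·│3
2│♙ ♙ · ♙ ♙ ♙ · ♙│2
1│♖ · ♗ ♔ · · ♘ ♖│1
  ─────────────────
  a b c d e f g h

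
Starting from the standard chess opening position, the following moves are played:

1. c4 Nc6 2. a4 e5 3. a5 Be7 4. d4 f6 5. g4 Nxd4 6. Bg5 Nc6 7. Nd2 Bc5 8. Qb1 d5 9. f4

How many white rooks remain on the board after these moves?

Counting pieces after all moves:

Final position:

  a b c d e f g h
  ─────────────────
8│♜ · ♝ ♛ ♚ · ♞ ♜│8
7│♟ ♟ ♟ · · · ♟ ♟│7
6│· · ♞ · · ♟ · ·│6
5│♙ · ♝ ♟ ♟ · ♗ ·│5
4│· · ♙ · · ♙ ♙ ·│4
3│· · · · · · · ·│3
2│· ♙ · ♘ ♙ · · ♙│2
1│♖ ♕ · · ♔ ♗ ♘ ♖│1
  ─────────────────
  a b c d e f g h


2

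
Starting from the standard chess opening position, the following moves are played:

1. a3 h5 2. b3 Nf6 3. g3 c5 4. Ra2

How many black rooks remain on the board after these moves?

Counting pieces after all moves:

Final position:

  a b c d e f g h
  ─────────────────
8│♜ ♞ ♝ ♛ ♚ ♝ · ♜│8
7│♟ ♟ · ♟ ♟ ♟ ♟ ·│7
6│· · · · · ♞ · ·│6
5│· · ♟ · · · · ♟│5
4│· · · · · · · ·│4
3│♙ ♙ · · · · ♙ ·│3
2│♖ · ♙ ♙ ♙ ♙ · ♙│2
1│· ♘ ♗ ♕ ♔ ♗ ♘ ♖│1
  ─────────────────
  a b c d e f g h


2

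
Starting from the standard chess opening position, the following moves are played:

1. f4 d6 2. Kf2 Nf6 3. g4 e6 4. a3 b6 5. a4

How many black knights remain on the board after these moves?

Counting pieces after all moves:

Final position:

  a b c d e f g h
  ─────────────────
8│♜ ♞ ♝ ♛ ♚ ♝ · ♜│8
7│♟ · ♟ · · ♟ ♟ ♟│7
6│· ♟ · ♟ ♟ ♞ · ·│6
5│· · · · · · · ·│5
4│♙ · · · · ♙ ♙ ·│4
3│· · · · · · · ·│3
2│· ♙ ♙ ♙ ♙ ♔ · ♙│2
1│♖ ♘ ♗ ♕ · ♗ ♘ ♖│1
  ─────────────────
  a b c d e f g h


2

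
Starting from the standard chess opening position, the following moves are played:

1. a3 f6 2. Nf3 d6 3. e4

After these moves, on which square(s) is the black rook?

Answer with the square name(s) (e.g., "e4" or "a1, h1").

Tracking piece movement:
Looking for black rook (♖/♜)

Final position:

  a b c d e f g h
  ─────────────────
8│♜ ♞ ♝ ♛ ♚ ♝ ♞ ♜│8
7│♟ ♟ ♟ · ♟ · ♟ ♟│7
6│· · · ♟ · ♟ · ·│6
5│· · · · · · · ·│5
4│· · · · ♙ · · ·│4
3│♙ · · · · ♘ · ·│3
2│· ♙ ♙ ♙ · ♙ ♙ ♙│2
1│♖ ♘ ♗ ♕ ♔ ♗ · ♖│1
  ─────────────────
  a b c d e f g h


a8, h8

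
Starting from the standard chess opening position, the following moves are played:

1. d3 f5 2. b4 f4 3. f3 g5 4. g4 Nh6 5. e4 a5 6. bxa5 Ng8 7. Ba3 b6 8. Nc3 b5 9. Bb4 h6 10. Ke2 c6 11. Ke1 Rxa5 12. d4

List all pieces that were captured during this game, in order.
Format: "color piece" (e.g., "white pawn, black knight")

Tracking captures:
  bxa5: captured black pawn
  Rxa5: captured white pawn

black pawn, white pawn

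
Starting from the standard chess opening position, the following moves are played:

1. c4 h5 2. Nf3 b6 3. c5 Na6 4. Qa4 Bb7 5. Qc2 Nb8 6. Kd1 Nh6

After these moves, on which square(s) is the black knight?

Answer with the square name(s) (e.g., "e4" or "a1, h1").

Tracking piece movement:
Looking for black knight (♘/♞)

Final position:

  a b c d e f g h
  ─────────────────
8│♜ ♞ · ♛ ♚ ♝ · ♜│8
7│♟ ♝ ♟ ♟ ♟ ♟ ♟ ·│7
6│· ♟ · · · · · ♞│6
5│· · ♙ · · · · ♟│5
4│· · · · · · · ·│4
3│· · · · · ♘ · ·│3
2│♙ ♙ ♕ ♙ ♙ ♙ ♙ ♙│2
1│♖ ♘ ♗ ♔ · ♗ · ♖│1
  ─────────────────
  a b c d e f g h


b8, h6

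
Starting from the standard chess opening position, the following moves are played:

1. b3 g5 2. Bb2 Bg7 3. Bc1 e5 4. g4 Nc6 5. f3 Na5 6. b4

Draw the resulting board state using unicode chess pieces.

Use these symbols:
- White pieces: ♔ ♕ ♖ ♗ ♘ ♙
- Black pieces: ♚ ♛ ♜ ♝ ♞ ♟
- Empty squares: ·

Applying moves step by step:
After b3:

♜ ♞ ♝ ♛ ♚ ♝ ♞ ♜
♟ ♟ ♟ ♟ ♟ ♟ ♟ ♟
· · · · · · · ·
· · · · · · · ·
· · · · · · · ·
· ♙ · · · · · ·
♙ · ♙ ♙ ♙ ♙ ♙ ♙
♖ ♘ ♗ ♕ ♔ ♗ ♘ ♖


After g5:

♜ ♞ ♝ ♛ ♚ ♝ ♞ ♜
♟ ♟ ♟ ♟ ♟ ♟ · ♟
· · · · · · · ·
· · · · · · ♟ ·
· · · · · · · ·
· ♙ · · · · · ·
♙ · ♙ ♙ ♙ ♙ ♙ ♙
♖ ♘ ♗ ♕ ♔ ♗ ♘ ♖


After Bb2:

♜ ♞ ♝ ♛ ♚ ♝ ♞ ♜
♟ ♟ ♟ ♟ ♟ ♟ · ♟
· · · · · · · ·
· · · · · · ♟ ·
· · · · · · · ·
· ♙ · · · · · ·
♙ ♗ ♙ ♙ ♙ ♙ ♙ ♙
♖ ♘ · ♕ ♔ ♗ ♘ ♖


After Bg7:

♜ ♞ ♝ ♛ ♚ · ♞ ♜
♟ ♟ ♟ ♟ ♟ ♟ ♝ ♟
· · · · · · · ·
· · · · · · ♟ ·
· · · · · · · ·
· ♙ · · · · · ·
♙ ♗ ♙ ♙ ♙ ♙ ♙ ♙
♖ ♘ · ♕ ♔ ♗ ♘ ♖


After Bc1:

♜ ♞ ♝ ♛ ♚ · ♞ ♜
♟ ♟ ♟ ♟ ♟ ♟ ♝ ♟
· · · · · · · ·
· · · · · · ♟ ·
· · · · · · · ·
· ♙ · · · · · ·
♙ · ♙ ♙ ♙ ♙ ♙ ♙
♖ ♘ ♗ ♕ ♔ ♗ ♘ ♖


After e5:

♜ ♞ ♝ ♛ ♚ · ♞ ♜
♟ ♟ ♟ ♟ · ♟ ♝ ♟
· · · · · · · ·
· · · · ♟ · ♟ ·
· · · · · · · ·
· ♙ · · · · · ·
♙ · ♙ ♙ ♙ ♙ ♙ ♙
♖ ♘ ♗ ♕ ♔ ♗ ♘ ♖


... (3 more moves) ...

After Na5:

♜ · ♝ ♛ ♚ · ♞ ♜
♟ ♟ ♟ ♟ · ♟ ♝ ♟
· · · · · · · ·
♞ · · · ♟ · ♟ ·
· · · · · · ♙ ·
· ♙ · · · ♙ · ·
♙ · ♙ ♙ ♙ · · ♙
♖ ♘ ♗ ♕ ♔ ♗ ♘ ♖


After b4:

♜ · ♝ ♛ ♚ · ♞ ♜
♟ ♟ ♟ ♟ · ♟ ♝ ♟
· · · · · · · ·
♞ · · · ♟ · ♟ ·
· ♙ · · · · ♙ ·
· · · · · ♙ · ·
♙ · ♙ ♙ ♙ · · ♙
♖ ♘ ♗ ♕ ♔ ♗ ♘ ♖



  a b c d e f g h
  ─────────────────
8│♜ · ♝ ♛ ♚ · ♞ ♜│8
7│♟ ♟ ♟ ♟ · ♟ ♝ ♟│7
6│· · · · · · · ·│6
5│♞ · · · ♟ · ♟ ·│5
4│· ♙ · · · · ♙ ·│4
3│· · · · · ♙ · ·│3
2│♙ · ♙ ♙ ♙ · · ♙│2
1│♖ ♘ ♗ ♕ ♔ ♗ ♘ ♖│1
  ─────────────────
  a b c d e f g h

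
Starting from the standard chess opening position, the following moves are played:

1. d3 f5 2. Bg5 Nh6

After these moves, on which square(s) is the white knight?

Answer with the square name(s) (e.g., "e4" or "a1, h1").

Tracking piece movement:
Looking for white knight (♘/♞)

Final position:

  a b c d e f g h
  ─────────────────
8│♜ ♞ ♝ ♛ ♚ ♝ · ♜│8
7│♟ ♟ ♟ ♟ ♟ · ♟ ♟│7
6│· · · · · · · ♞│6
5│· · · · · ♟ ♗ ·│5
4│· · · · · · · ·│4
3│· · · ♙ · · · ·│3
2│♙ ♙ ♙ · ♙ ♙ ♙ ♙│2
1│♖ ♘ · ♕ ♔ ♗ ♘ ♖│1
  ─────────────────
  a b c d e f g h


b1, g1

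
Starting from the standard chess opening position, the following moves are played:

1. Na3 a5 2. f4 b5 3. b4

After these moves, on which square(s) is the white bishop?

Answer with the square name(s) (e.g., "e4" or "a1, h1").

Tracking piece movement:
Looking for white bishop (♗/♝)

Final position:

  a b c d e f g h
  ─────────────────
8│♜ ♞ ♝ ♛ ♚ ♝ ♞ ♜│8
7│· · ♟ ♟ ♟ ♟ ♟ ♟│7
6│· · · · · · · ·│6
5│♟ ♟ · · · · · ·│5
4│· ♙ · · · ♙ · ·│4
3│♘ · · · · · · ·│3
2│♙ · ♙ ♙ ♙ · ♙ ♙│2
1│♖ · ♗ ♕ ♔ ♗ ♘ ♖│1
  ─────────────────
  a b c d e f g h


c1, f1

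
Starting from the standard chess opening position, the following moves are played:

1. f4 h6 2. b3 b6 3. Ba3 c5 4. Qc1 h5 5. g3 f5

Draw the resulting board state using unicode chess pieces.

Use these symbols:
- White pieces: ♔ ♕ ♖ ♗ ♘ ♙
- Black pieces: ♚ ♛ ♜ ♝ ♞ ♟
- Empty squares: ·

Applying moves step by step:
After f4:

♜ ♞ ♝ ♛ ♚ ♝ ♞ ♜
♟ ♟ ♟ ♟ ♟ ♟ ♟ ♟
· · · · · · · ·
· · · · · · · ·
· · · · · ♙ · ·
· · · · · · · ·
♙ ♙ ♙ ♙ ♙ · ♙ ♙
♖ ♘ ♗ ♕ ♔ ♗ ♘ ♖


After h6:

♜ ♞ ♝ ♛ ♚ ♝ ♞ ♜
♟ ♟ ♟ ♟ ♟ ♟ ♟ ·
· · · · · · · ♟
· · · · · · · ·
· · · · · ♙ · ·
· · · · · · · ·
♙ ♙ ♙ ♙ ♙ · ♙ ♙
♖ ♘ ♗ ♕ ♔ ♗ ♘ ♖


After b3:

♜ ♞ ♝ ♛ ♚ ♝ ♞ ♜
♟ ♟ ♟ ♟ ♟ ♟ ♟ ·
· · · · · · · ♟
· · · · · · · ·
· · · · · ♙ · ·
· ♙ · · · · · ·
♙ · ♙ ♙ ♙ · ♙ ♙
♖ ♘ ♗ ♕ ♔ ♗ ♘ ♖


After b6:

♜ ♞ ♝ ♛ ♚ ♝ ♞ ♜
♟ · ♟ ♟ ♟ ♟ ♟ ·
· ♟ · · · · · ♟
· · · · · · · ·
· · · · · ♙ · ·
· ♙ · · · · · ·
♙ · ♙ ♙ ♙ · ♙ ♙
♖ ♘ ♗ ♕ ♔ ♗ ♘ ♖


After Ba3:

♜ ♞ ♝ ♛ ♚ ♝ ♞ ♜
♟ · ♟ ♟ ♟ ♟ ♟ ·
· ♟ · · · · · ♟
· · · · · · · ·
· · · · · ♙ · ·
♗ ♙ · · · · · ·
♙ · ♙ ♙ ♙ · ♙ ♙
♖ ♘ · ♕ ♔ ♗ ♘ ♖


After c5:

♜ ♞ ♝ ♛ ♚ ♝ ♞ ♜
♟ · · ♟ ♟ ♟ ♟ ·
· ♟ · · · · · ♟
· · ♟ · · · · ·
· · · · · ♙ · ·
♗ ♙ · · · · · ·
♙ · ♙ ♙ ♙ · ♙ ♙
♖ ♘ · ♕ ♔ ♗ ♘ ♖


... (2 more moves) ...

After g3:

♜ ♞ ♝ ♛ ♚ ♝ ♞ ♜
♟ · · ♟ ♟ ♟ ♟ ·
· ♟ · · · · · ·
· · ♟ · · · · ♟
· · · · · ♙ · ·
♗ ♙ · · · · ♙ ·
♙ · ♙ ♙ ♙ · · ♙
♖ ♘ ♕ · ♔ ♗ ♘ ♖


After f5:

♜ ♞ ♝ ♛ ♚ ♝ ♞ ♜
♟ · · ♟ ♟ · ♟ ·
· ♟ · · · · · ·
· · ♟ · · ♟ · ♟
· · · · · ♙ · ·
♗ ♙ · · · · ♙ ·
♙ · ♙ ♙ ♙ · · ♙
♖ ♘ ♕ · ♔ ♗ ♘ ♖



  a b c d e f g h
  ─────────────────
8│♜ ♞ ♝ ♛ ♚ ♝ ♞ ♜│8
7│♟ · · ♟ ♟ · ♟ ·│7
6│· ♟ · · · · · ·│6
5│· · ♟ · · ♟ · ♟│5
4│· · · · · ♙ · ·│4
3│♗ ♙ · · · · ♙ ·│3
2│♙ · ♙ ♙ ♙ · · ♙│2
1│♖ ♘ ♕ · ♔ ♗ ♘ ♖│1
  ─────────────────
  a b c d e f g h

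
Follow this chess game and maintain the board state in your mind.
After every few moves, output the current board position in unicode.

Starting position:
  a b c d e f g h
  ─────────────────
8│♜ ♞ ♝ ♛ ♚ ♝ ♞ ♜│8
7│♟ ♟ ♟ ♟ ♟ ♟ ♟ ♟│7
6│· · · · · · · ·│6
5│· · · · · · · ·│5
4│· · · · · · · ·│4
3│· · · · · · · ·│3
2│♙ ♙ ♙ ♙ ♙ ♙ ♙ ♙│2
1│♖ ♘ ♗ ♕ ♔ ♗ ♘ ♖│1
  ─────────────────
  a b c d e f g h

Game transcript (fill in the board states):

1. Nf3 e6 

  a b c d e f g h
  ─────────────────
8│♜ ♞ ♝ ♛ ♚ ♝ ♞ ♜│8
7│♟ ♟ ♟ ♟ · ♟ ♟ ♟│7
6│· · · · ♟ · · ·│6
5│· · · · · · · ·│5
4│· · · · · · · ·│4
3│· · · · · ♘ · ·│3
2│♙ ♙ ♙ ♙ ♙ ♙ ♙ ♙│2
1│♖ ♘ ♗ ♕ ♔ ♗ · ♖│1
  ─────────────────
  a b c d e f g h

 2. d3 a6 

  a b c d e f g h
  ─────────────────
8│♜ ♞ ♝ ♛ ♚ ♝ ♞ ♜│8
7│· ♟ ♟ ♟ · ♟ ♟ ♟│7
6│♟ · · · ♟ · · ·│6
5│· · · · · · · ·│5
4│· · · · · · · ·│4
3│· · · ♙ · ♘ · ·│3
2│♙ ♙ ♙ · ♙ ♙ ♙ ♙│2
1│♖ ♘ ♗ ♕ ♔ ♗ · ♖│1
  ─────────────────
  a b c d e f g h

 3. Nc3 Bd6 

  a b c d e f g h
  ─────────────────
8│♜ ♞ ♝ ♛ ♚ · ♞ ♜│8
7│· ♟ ♟ ♟ · ♟ ♟ ♟│7
6│♟ · · ♝ ♟ · · ·│6
5│· · · · · · · ·│5
4│· · · · · · · ·│4
3│· · ♘ ♙ · ♘ · ·│3
2│♙ ♙ ♙ · ♙ ♙ ♙ ♙│2
1│♖ · ♗ ♕ ♔ ♗ · ♖│1
  ─────────────────
  a b c d e f g h



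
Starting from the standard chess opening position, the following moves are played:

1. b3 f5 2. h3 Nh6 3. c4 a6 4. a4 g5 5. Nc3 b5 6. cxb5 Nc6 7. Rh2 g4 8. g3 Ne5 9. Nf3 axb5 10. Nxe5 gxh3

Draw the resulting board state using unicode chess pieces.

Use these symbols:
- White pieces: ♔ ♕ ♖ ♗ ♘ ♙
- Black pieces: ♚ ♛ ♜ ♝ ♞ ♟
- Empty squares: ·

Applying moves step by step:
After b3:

♜ ♞ ♝ ♛ ♚ ♝ ♞ ♜
♟ ♟ ♟ ♟ ♟ ♟ ♟ ♟
· · · · · · · ·
· · · · · · · ·
· · · · · · · ·
· ♙ · · · · · ·
♙ · ♙ ♙ ♙ ♙ ♙ ♙
♖ ♘ ♗ ♕ ♔ ♗ ♘ ♖


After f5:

♜ ♞ ♝ ♛ ♚ ♝ ♞ ♜
♟ ♟ ♟ ♟ ♟ · ♟ ♟
· · · · · · · ·
· · · · · ♟ · ·
· · · · · · · ·
· ♙ · · · · · ·
♙ · ♙ ♙ ♙ ♙ ♙ ♙
♖ ♘ ♗ ♕ ♔ ♗ ♘ ♖


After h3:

♜ ♞ ♝ ♛ ♚ ♝ ♞ ♜
♟ ♟ ♟ ♟ ♟ · ♟ ♟
· · · · · · · ·
· · · · · ♟ · ·
· · · · · · · ·
· ♙ · · · · · ♙
♙ · ♙ ♙ ♙ ♙ ♙ ·
♖ ♘ ♗ ♕ ♔ ♗ ♘ ♖


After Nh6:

♜ ♞ ♝ ♛ ♚ ♝ · ♜
♟ ♟ ♟ ♟ ♟ · ♟ ♟
· · · · · · · ♞
· · · · · ♟ · ·
· · · · · · · ·
· ♙ · · · · · ♙
♙ · ♙ ♙ ♙ ♙ ♙ ·
♖ ♘ ♗ ♕ ♔ ♗ ♘ ♖


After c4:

♜ ♞ ♝ ♛ ♚ ♝ · ♜
♟ ♟ ♟ ♟ ♟ · ♟ ♟
· · · · · · · ♞
· · · · · ♟ · ·
· · ♙ · · · · ·
· ♙ · · · · · ♙
♙ · · ♙ ♙ ♙ ♙ ·
♖ ♘ ♗ ♕ ♔ ♗ ♘ ♖


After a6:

♜ ♞ ♝ ♛ ♚ ♝ · ♜
· ♟ ♟ ♟ ♟ · ♟ ♟
♟ · · · · · · ♞
· · · · · ♟ · ·
· · ♙ · · · · ·
· ♙ · · · · · ♙
♙ · · ♙ ♙ ♙ ♙ ·
♖ ♘ ♗ ♕ ♔ ♗ ♘ ♖


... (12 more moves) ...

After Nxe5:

♜ · ♝ ♛ ♚ ♝ · ♜
· · ♟ ♟ ♟ · · ♟
· · · · · · · ♞
· ♟ · · ♘ ♟ · ·
♙ · · · · · ♟ ·
· ♙ ♘ · · · ♙ ♙
· · · ♙ ♙ ♙ · ♖
♖ · ♗ ♕ ♔ ♗ · ·


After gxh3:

♜ · ♝ ♛ ♚ ♝ · ♜
· · ♟ ♟ ♟ · · ♟
· · · · · · · ♞
· ♟ · · ♘ ♟ · ·
♙ · · · · · · ·
· ♙ ♘ · · · ♙ ♟
· · · ♙ ♙ ♙ · ♖
♖ · ♗ ♕ ♔ ♗ · ·



  a b c d e f g h
  ─────────────────
8│♜ · ♝ ♛ ♚ ♝ · ♜│8
7│· · ♟ ♟ ♟ · · ♟│7
6│· · · · · · · ♞│6
5│· ♟ · · ♘ ♟ · ·│5
4│♙ · · · · · · ·│4
3│· ♙ ♘ · · · ♙ ♟│3
2│· · · ♙ ♙ ♙ · ♖│2
1│♖ · ♗ ♕ ♔ ♗ · ·│1
  ─────────────────
  a b c d e f g h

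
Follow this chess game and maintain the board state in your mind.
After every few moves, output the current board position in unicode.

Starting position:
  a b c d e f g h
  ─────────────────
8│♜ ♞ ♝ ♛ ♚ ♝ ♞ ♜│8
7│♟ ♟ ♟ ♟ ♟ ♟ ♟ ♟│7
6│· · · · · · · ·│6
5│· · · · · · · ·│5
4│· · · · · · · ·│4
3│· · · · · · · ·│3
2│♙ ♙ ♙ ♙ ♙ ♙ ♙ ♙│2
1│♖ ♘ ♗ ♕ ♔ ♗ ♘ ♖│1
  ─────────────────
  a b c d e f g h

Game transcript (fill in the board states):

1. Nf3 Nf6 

  a b c d e f g h
  ─────────────────
8│♜ ♞ ♝ ♛ ♚ ♝ · ♜│8
7│♟ ♟ ♟ ♟ ♟ ♟ ♟ ♟│7
6│· · · · · ♞ · ·│6
5│· · · · · · · ·│5
4│· · · · · · · ·│4
3│· · · · · ♘ · ·│3
2│♙ ♙ ♙ ♙ ♙ ♙ ♙ ♙│2
1│♖ ♘ ♗ ♕ ♔ ♗ · ♖│1
  ─────────────────
  a b c d e f g h

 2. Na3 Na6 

  a b c d e f g h
  ─────────────────
8│♜ · ♝ ♛ ♚ ♝ · ♜│8
7│♟ ♟ ♟ ♟ ♟ ♟ ♟ ♟│7
6│♞ · · · · ♞ · ·│6
5│· · · · · · · ·│5
4│· · · · · · · ·│4
3│♘ · · · · ♘ · ·│3
2│♙ ♙ ♙ ♙ ♙ ♙ ♙ ♙│2
1│♖ · ♗ ♕ ♔ ♗ · ♖│1
  ─────────────────
  a b c d e f g h

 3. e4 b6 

  a b c d e f g h
  ─────────────────
8│♜ · ♝ ♛ ♚ ♝ · ♜│8
7│♟ · ♟ ♟ ♟ ♟ ♟ ♟│7
6│♞ ♟ · · · ♞ · ·│6
5│· · · · · · · ·│5
4│· · · · ♙ · · ·│4
3│♘ · · · · ♘ · ·│3
2│♙ ♙ ♙ ♙ · ♙ ♙ ♙│2
1│♖ · ♗ ♕ ♔ ♗ · ♖│1
  ─────────────────
  a b c d e f g h

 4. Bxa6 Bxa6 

  a b c d e f g h
  ─────────────────
8│♜ · · ♛ ♚ ♝ · ♜│8
7│♟ · ♟ ♟ ♟ ♟ ♟ ♟│7
6│♝ ♟ · · · ♞ · ·│6
5│· · · · · · · ·│5
4│· · · · ♙ · · ·│4
3│♘ · · · · ♘ · ·│3
2│♙ ♙ ♙ ♙ · ♙ ♙ ♙│2
1│♖ · ♗ ♕ ♔ · · ♖│1
  ─────────────────
  a b c d e f g h

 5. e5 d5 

  a b c d e f g h
  ─────────────────
8│♜ · · ♛ ♚ ♝ · ♜│8
7│♟ · ♟ · ♟ ♟ ♟ ♟│7
6│♝ ♟ · · · ♞ · ·│6
5│· · · ♟ ♙ · · ·│5
4│· · · · · · · ·│4
3│♘ · · · · ♘ · ·│3
2│♙ ♙ ♙ ♙ · ♙ ♙ ♙│2
1│♖ · ♗ ♕ ♔ · · ♖│1
  ─────────────────
  a b c d e f g h



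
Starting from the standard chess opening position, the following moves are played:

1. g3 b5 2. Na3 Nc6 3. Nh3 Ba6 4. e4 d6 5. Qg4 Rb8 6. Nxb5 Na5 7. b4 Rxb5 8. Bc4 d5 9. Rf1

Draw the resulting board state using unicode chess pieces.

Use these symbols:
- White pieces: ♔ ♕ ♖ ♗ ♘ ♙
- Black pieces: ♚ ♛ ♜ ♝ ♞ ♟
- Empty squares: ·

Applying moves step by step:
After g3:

♜ ♞ ♝ ♛ ♚ ♝ ♞ ♜
♟ ♟ ♟ ♟ ♟ ♟ ♟ ♟
· · · · · · · ·
· · · · · · · ·
· · · · · · · ·
· · · · · · ♙ ·
♙ ♙ ♙ ♙ ♙ ♙ · ♙
♖ ♘ ♗ ♕ ♔ ♗ ♘ ♖


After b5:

♜ ♞ ♝ ♛ ♚ ♝ ♞ ♜
♟ · ♟ ♟ ♟ ♟ ♟ ♟
· · · · · · · ·
· ♟ · · · · · ·
· · · · · · · ·
· · · · · · ♙ ·
♙ ♙ ♙ ♙ ♙ ♙ · ♙
♖ ♘ ♗ ♕ ♔ ♗ ♘ ♖


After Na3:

♜ ♞ ♝ ♛ ♚ ♝ ♞ ♜
♟ · ♟ ♟ ♟ ♟ ♟ ♟
· · · · · · · ·
· ♟ · · · · · ·
· · · · · · · ·
♘ · · · · · ♙ ·
♙ ♙ ♙ ♙ ♙ ♙ · ♙
♖ · ♗ ♕ ♔ ♗ ♘ ♖


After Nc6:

♜ · ♝ ♛ ♚ ♝ ♞ ♜
♟ · ♟ ♟ ♟ ♟ ♟ ♟
· · ♞ · · · · ·
· ♟ · · · · · ·
· · · · · · · ·
♘ · · · · · ♙ ·
♙ ♙ ♙ ♙ ♙ ♙ · ♙
♖ · ♗ ♕ ♔ ♗ ♘ ♖


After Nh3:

♜ · ♝ ♛ ♚ ♝ ♞ ♜
♟ · ♟ ♟ ♟ ♟ ♟ ♟
· · ♞ · · · · ·
· ♟ · · · · · ·
· · · · · · · ·
♘ · · · · · ♙ ♘
♙ ♙ ♙ ♙ ♙ ♙ · ♙
♖ · ♗ ♕ ♔ ♗ · ♖


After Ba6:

♜ · · ♛ ♚ ♝ ♞ ♜
♟ · ♟ ♟ ♟ ♟ ♟ ♟
♝ · ♞ · · · · ·
· ♟ · · · · · ·
· · · · · · · ·
♘ · · · · · ♙ ♘
♙ ♙ ♙ ♙ ♙ ♙ · ♙
♖ · ♗ ♕ ♔ ♗ · ♖


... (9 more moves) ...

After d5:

· · · ♛ ♚ ♝ ♞ ♜
♟ · ♟ · ♟ ♟ ♟ ♟
♝ · · · · · · ·
♞ ♜ · ♟ · · · ·
· ♙ ♗ · ♙ · ♕ ·
· · · · · · ♙ ♘
♙ · ♙ ♙ · ♙ · ♙
♖ · ♗ · ♔ · · ♖


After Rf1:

· · · ♛ ♚ ♝ ♞ ♜
♟ · ♟ · ♟ ♟ ♟ ♟
♝ · · · · · · ·
♞ ♜ · ♟ · · · ·
· ♙ ♗ · ♙ · ♕ ·
· · · · · · ♙ ♘
♙ · ♙ ♙ · ♙ · ♙
♖ · ♗ · ♔ ♖ · ·



  a b c d e f g h
  ─────────────────
8│· · · ♛ ♚ ♝ ♞ ♜│8
7│♟ · ♟ · ♟ ♟ ♟ ♟│7
6│♝ · · · · · · ·│6
5│♞ ♜ · ♟ · · · ·│5
4│· ♙ ♗ · ♙ · ♕ ·│4
3│· · · · · · ♙ ♘│3
2│♙ · ♙ ♙ · ♙ · ♙│2
1│♖ · ♗ · ♔ ♖ · ·│1
  ─────────────────
  a b c d e f g h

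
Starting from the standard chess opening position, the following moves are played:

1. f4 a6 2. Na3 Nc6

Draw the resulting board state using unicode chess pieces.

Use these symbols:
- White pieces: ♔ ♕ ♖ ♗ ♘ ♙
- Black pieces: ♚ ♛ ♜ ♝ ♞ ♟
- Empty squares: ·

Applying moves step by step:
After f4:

♜ ♞ ♝ ♛ ♚ ♝ ♞ ♜
♟ ♟ ♟ ♟ ♟ ♟ ♟ ♟
· · · · · · · ·
· · · · · · · ·
· · · · · ♙ · ·
· · · · · · · ·
♙ ♙ ♙ ♙ ♙ · ♙ ♙
♖ ♘ ♗ ♕ ♔ ♗ ♘ ♖


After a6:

♜ ♞ ♝ ♛ ♚ ♝ ♞ ♜
· ♟ ♟ ♟ ♟ ♟ ♟ ♟
♟ · · · · · · ·
· · · · · · · ·
· · · · · ♙ · ·
· · · · · · · ·
♙ ♙ ♙ ♙ ♙ · ♙ ♙
♖ ♘ ♗ ♕ ♔ ♗ ♘ ♖


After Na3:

♜ ♞ ♝ ♛ ♚ ♝ ♞ ♜
· ♟ ♟ ♟ ♟ ♟ ♟ ♟
♟ · · · · · · ·
· · · · · · · ·
· · · · · ♙ · ·
♘ · · · · · · ·
♙ ♙ ♙ ♙ ♙ · ♙ ♙
♖ · ♗ ♕ ♔ ♗ ♘ ♖


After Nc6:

♜ · ♝ ♛ ♚ ♝ ♞ ♜
· ♟ ♟ ♟ ♟ ♟ ♟ ♟
♟ · ♞ · · · · ·
· · · · · · · ·
· · · · · ♙ · ·
♘ · · · · · · ·
♙ ♙ ♙ ♙ ♙ · ♙ ♙
♖ · ♗ ♕ ♔ ♗ ♘ ♖



  a b c d e f g h
  ─────────────────
8│♜ · ♝ ♛ ♚ ♝ ♞ ♜│8
7│· ♟ ♟ ♟ ♟ ♟ ♟ ♟│7
6│♟ · ♞ · · · · ·│6
5│· · · · · · · ·│5
4│· · · · · ♙ · ·│4
3│♘ · · · · · · ·│3
2│♙ ♙ ♙ ♙ ♙ · ♙ ♙│2
1│♖ · ♗ ♕ ♔ ♗ ♘ ♖│1
  ─────────────────
  a b c d e f g h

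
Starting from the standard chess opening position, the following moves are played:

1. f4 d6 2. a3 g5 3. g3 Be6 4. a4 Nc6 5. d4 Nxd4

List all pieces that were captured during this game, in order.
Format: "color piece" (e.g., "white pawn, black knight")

Tracking captures:
  Nxd4: captured white pawn

white pawn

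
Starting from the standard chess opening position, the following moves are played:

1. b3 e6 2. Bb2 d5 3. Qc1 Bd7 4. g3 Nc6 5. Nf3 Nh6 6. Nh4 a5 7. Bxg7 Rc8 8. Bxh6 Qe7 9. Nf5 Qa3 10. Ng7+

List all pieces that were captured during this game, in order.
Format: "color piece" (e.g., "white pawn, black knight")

Tracking captures:
  Bxg7: captured black pawn
  Bxh6: captured black knight

black pawn, black knight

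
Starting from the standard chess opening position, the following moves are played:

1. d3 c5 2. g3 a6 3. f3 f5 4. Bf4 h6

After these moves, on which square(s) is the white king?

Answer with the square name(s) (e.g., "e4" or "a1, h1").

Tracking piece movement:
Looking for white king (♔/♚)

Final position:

  a b c d e f g h
  ─────────────────
8│♜ ♞ ♝ ♛ ♚ ♝ ♞ ♜│8
7│· ♟ · ♟ ♟ · ♟ ·│7
6│♟ · · · · · · ♟│6
5│· · ♟ · · ♟ · ·│5
4│· · · · · ♗ · ·│4
3│· · · ♙ · ♙ ♙ ·│3
2│♙ ♙ ♙ · ♙ · · ♙│2
1│♖ ♘ · ♕ ♔ ♗ ♘ ♖│1
  ─────────────────
  a b c d e f g h


e1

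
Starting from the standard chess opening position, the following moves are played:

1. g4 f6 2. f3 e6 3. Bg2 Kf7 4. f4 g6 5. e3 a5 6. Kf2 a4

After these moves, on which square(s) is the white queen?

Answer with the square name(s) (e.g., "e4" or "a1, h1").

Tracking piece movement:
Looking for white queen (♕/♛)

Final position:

  a b c d e f g h
  ─────────────────
8│♜ ♞ ♝ ♛ · ♝ ♞ ♜│8
7│· ♟ ♟ ♟ · ♚ · ♟│7
6│· · · · ♟ ♟ ♟ ·│6
5│· · · · · · · ·│5
4│♟ · · · · ♙ ♙ ·│4
3│· · · · ♙ · · ·│3
2│♙ ♙ ♙ ♙ · ♔ ♗ ♙│2
1│♖ ♘ ♗ ♕ · · ♘ ♖│1
  ─────────────────
  a b c d e f g h


d1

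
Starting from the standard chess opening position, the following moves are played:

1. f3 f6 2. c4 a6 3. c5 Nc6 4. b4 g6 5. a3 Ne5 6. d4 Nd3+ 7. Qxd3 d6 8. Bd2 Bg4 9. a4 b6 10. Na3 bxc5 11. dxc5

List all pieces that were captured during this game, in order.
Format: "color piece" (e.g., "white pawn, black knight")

Tracking captures:
  Qxd3: captured black knight
  bxc5: captured white pawn
  dxc5: captured black pawn

black knight, white pawn, black pawn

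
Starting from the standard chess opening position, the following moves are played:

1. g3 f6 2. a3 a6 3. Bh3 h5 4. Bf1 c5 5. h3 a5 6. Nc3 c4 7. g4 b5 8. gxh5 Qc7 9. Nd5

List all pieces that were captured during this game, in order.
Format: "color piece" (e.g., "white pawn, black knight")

Tracking captures:
  gxh5: captured black pawn

black pawn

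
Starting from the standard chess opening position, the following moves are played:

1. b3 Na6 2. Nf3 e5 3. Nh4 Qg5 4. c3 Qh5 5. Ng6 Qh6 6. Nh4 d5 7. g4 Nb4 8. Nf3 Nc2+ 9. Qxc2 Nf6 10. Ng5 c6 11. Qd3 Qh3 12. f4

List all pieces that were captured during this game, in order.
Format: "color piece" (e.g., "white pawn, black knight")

Tracking captures:
  Qxc2: captured black knight

black knight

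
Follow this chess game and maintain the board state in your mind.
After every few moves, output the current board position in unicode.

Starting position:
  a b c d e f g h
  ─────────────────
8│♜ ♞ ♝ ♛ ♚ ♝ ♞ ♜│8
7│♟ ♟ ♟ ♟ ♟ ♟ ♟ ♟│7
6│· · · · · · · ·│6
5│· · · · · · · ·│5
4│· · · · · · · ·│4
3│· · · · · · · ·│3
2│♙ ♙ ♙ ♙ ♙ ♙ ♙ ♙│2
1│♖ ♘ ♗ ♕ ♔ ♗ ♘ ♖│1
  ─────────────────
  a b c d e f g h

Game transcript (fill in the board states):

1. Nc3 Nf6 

  a b c d e f g h
  ─────────────────
8│♜ ♞ ♝ ♛ ♚ ♝ · ♜│8
7│♟ ♟ ♟ ♟ ♟ ♟ ♟ ♟│7
6│· · · · · ♞ · ·│6
5│· · · · · · · ·│5
4│· · · · · · · ·│4
3│· · ♘ · · · · ·│3
2│♙ ♙ ♙ ♙ ♙ ♙ ♙ ♙│2
1│♖ · ♗ ♕ ♔ ♗ ♘ ♖│1
  ─────────────────
  a b c d e f g h

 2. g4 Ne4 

  a b c d e f g h
  ─────────────────
8│♜ ♞ ♝ ♛ ♚ ♝ · ♜│8
7│♟ ♟ ♟ ♟ ♟ ♟ ♟ ♟│7
6│· · · · · · · ·│6
5│· · · · · · · ·│5
4│· · · · ♞ · ♙ ·│4
3│· · ♘ · · · · ·│3
2│♙ ♙ ♙ ♙ ♙ ♙ · ♙│2
1│♖ · ♗ ♕ ♔ ♗ ♘ ♖│1
  ─────────────────
  a b c d e f g h

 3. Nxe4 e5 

  a b c d e f g h
  ─────────────────
8│♜ ♞ ♝ ♛ ♚ ♝ · ♜│8
7│♟ ♟ ♟ ♟ · ♟ ♟ ♟│7
6│· · · · · · · ·│6
5│· · · · ♟ · · ·│5
4│· · · · ♘ · ♙ ·│4
3│· · · · · · · ·│3
2│♙ ♙ ♙ ♙ ♙ ♙ · ♙│2
1│♖ · ♗ ♕ ♔ ♗ ♘ ♖│1
  ─────────────────
  a b c d e f g h

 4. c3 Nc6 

  a b c d e f g h
  ─────────────────
8│♜ · ♝ ♛ ♚ ♝ · ♜│8
7│♟ ♟ ♟ ♟ · ♟ ♟ ♟│7
6│· · ♞ · · · · ·│6
5│· · · · ♟ · · ·│5
4│· · · · ♘ · ♙ ·│4
3│· · ♙ · · · · ·│3
2│♙ ♙ · ♙ ♙ ♙ · ♙│2
1│♖ · ♗ ♕ ♔ ♗ ♘ ♖│1
  ─────────────────
  a b c d e f g h

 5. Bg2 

  a b c d e f g h
  ─────────────────
8│♜ · ♝ ♛ ♚ ♝ · ♜│8
7│♟ ♟ ♟ ♟ · ♟ ♟ ♟│7
6│· · ♞ · · · · ·│6
5│· · · · ♟ · · ·│5
4│· · · · ♘ · ♙ ·│4
3│· · ♙ · · · · ·│3
2│♙ ♙ · ♙ ♙ ♙ ♗ ♙│2
1│♖ · ♗ ♕ ♔ · ♘ ♖│1
  ─────────────────
  a b c d e f g h


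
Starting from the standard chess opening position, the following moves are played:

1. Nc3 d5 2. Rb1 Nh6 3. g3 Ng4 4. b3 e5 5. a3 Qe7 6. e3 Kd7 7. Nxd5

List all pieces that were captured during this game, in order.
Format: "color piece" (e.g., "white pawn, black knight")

Tracking captures:
  Nxd5: captured black pawn

black pawn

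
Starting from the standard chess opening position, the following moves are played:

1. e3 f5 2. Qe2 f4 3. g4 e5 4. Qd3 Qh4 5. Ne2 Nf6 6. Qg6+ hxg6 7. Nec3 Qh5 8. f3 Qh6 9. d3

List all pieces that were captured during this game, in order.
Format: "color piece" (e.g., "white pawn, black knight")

Tracking captures:
  hxg6: captured white queen

white queen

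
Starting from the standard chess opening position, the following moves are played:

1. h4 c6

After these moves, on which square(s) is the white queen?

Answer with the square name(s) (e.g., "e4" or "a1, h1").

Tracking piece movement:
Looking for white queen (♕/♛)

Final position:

  a b c d e f g h
  ─────────────────
8│♜ ♞ ♝ ♛ ♚ ♝ ♞ ♜│8
7│♟ ♟ · ♟ ♟ ♟ ♟ ♟│7
6│· · ♟ · · · · ·│6
5│· · · · · · · ·│5
4│· · · · · · · ♙│4
3│· · · · · · · ·│3
2│♙ ♙ ♙ ♙ ♙ ♙ ♙ ·│2
1│♖ ♘ ♗ ♕ ♔ ♗ ♘ ♖│1
  ─────────────────
  a b c d e f g h


d1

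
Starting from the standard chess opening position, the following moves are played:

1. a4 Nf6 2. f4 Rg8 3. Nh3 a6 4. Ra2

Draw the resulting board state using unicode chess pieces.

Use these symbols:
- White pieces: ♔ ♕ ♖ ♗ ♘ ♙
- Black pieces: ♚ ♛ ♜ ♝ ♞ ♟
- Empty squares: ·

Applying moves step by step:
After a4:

♜ ♞ ♝ ♛ ♚ ♝ ♞ ♜
♟ ♟ ♟ ♟ ♟ ♟ ♟ ♟
· · · · · · · ·
· · · · · · · ·
♙ · · · · · · ·
· · · · · · · ·
· ♙ ♙ ♙ ♙ ♙ ♙ ♙
♖ ♘ ♗ ♕ ♔ ♗ ♘ ♖


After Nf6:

♜ ♞ ♝ ♛ ♚ ♝ · ♜
♟ ♟ ♟ ♟ ♟ ♟ ♟ ♟
· · · · · ♞ · ·
· · · · · · · ·
♙ · · · · · · ·
· · · · · · · ·
· ♙ ♙ ♙ ♙ ♙ ♙ ♙
♖ ♘ ♗ ♕ ♔ ♗ ♘ ♖


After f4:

♜ ♞ ♝ ♛ ♚ ♝ · ♜
♟ ♟ ♟ ♟ ♟ ♟ ♟ ♟
· · · · · ♞ · ·
· · · · · · · ·
♙ · · · · ♙ · ·
· · · · · · · ·
· ♙ ♙ ♙ ♙ · ♙ ♙
♖ ♘ ♗ ♕ ♔ ♗ ♘ ♖


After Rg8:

♜ ♞ ♝ ♛ ♚ ♝ ♜ ·
♟ ♟ ♟ ♟ ♟ ♟ ♟ ♟
· · · · · ♞ · ·
· · · · · · · ·
♙ · · · · ♙ · ·
· · · · · · · ·
· ♙ ♙ ♙ ♙ · ♙ ♙
♖ ♘ ♗ ♕ ♔ ♗ ♘ ♖


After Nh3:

♜ ♞ ♝ ♛ ♚ ♝ ♜ ·
♟ ♟ ♟ ♟ ♟ ♟ ♟ ♟
· · · · · ♞ · ·
· · · · · · · ·
♙ · · · · ♙ · ·
· · · · · · · ♘
· ♙ ♙ ♙ ♙ · ♙ ♙
♖ ♘ ♗ ♕ ♔ ♗ · ♖


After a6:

♜ ♞ ♝ ♛ ♚ ♝ ♜ ·
· ♟ ♟ ♟ ♟ ♟ ♟ ♟
♟ · · · · ♞ · ·
· · · · · · · ·
♙ · · · · ♙ · ·
· · · · · · · ♘
· ♙ ♙ ♙ ♙ · ♙ ♙
♖ ♘ ♗ ♕ ♔ ♗ · ♖


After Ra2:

♜ ♞ ♝ ♛ ♚ ♝ ♜ ·
· ♟ ♟ ♟ ♟ ♟ ♟ ♟
♟ · · · · ♞ · ·
· · · · · · · ·
♙ · · · · ♙ · ·
· · · · · · · ♘
♖ ♙ ♙ ♙ ♙ · ♙ ♙
· ♘ ♗ ♕ ♔ ♗ · ♖



  a b c d e f g h
  ─────────────────
8│♜ ♞ ♝ ♛ ♚ ♝ ♜ ·│8
7│· ♟ ♟ ♟ ♟ ♟ ♟ ♟│7
6│♟ · · · · ♞ · ·│6
5│· · · · · · · ·│5
4│♙ · · · · ♙ · ·│4
3│· · · · · · · ♘│3
2│♖ ♙ ♙ ♙ ♙ · ♙ ♙│2
1│· ♘ ♗ ♕ ♔ ♗ · ♖│1
  ─────────────────
  a b c d e f g h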